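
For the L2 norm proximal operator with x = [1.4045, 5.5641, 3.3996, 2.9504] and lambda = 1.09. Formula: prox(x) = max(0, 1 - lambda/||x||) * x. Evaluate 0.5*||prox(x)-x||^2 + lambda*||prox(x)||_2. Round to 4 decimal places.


Step 1: Compute ||x||.
||x|| = 7.2934
Step 2: Compute scaling factor.
scale = max(0, 1 - 1.09/7.2934) = 0.8506
Step 3: prox(x) = [1.1946, 4.7325, 2.8915, 2.5095]
||prox(x)|| = 6.2034
Step 4: Proximal objective.
0.5*||prox-x||^2 = 0.5941
lambda*||prox|| = 6.7617
Total = 7.3558


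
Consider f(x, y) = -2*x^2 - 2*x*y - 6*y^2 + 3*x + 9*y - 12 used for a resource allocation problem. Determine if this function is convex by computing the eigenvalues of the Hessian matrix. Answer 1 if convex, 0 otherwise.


The Hessian of f(x,y) = -2*x^2 - 2*x*y - 6*y^2 + 3*x + 9*y - 12 is:
H = [[-4, -2], [-2, -12]]
Trace = -4 - 12 = -16
Determinant = -4*-12 - (-2)^2 = 44
Discriminant = (-16)^2 - 4*44 = 80.0
Eigenvalues: lambda_1 = -12.4721, lambda_2 = -3.5279
The function is not convex.

0


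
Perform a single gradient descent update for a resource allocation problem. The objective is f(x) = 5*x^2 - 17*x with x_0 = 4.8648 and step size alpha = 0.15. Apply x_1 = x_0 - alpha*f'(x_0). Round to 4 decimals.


We compute the gradient at x_0 and apply the update.
f'(x) = 10*x - 17
f'(4.8648) = 10*4.8648 - 17 = 31.648
x_1 = 4.8648 - 0.15*31.648 = 0.1176


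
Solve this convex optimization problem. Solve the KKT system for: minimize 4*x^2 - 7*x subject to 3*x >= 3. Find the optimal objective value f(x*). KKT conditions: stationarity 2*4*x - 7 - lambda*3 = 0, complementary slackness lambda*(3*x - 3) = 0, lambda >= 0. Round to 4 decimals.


Step 1: Try lambda = 0 (constraint inactive).
x_unc = 7/(2*4) = 0.875
Check: 3*0.875 = 2.625 < 3 -- violated!
Step 2: Constraint must be active: 3*x = 3
x* = 3/3 = 1.0
lambda = (2*4*1.0 - 7)/3 = 0.3333
Step 3: Compute optimal value.
f(x*) = 4*1.0^2 - 7*1.0 = -3.0


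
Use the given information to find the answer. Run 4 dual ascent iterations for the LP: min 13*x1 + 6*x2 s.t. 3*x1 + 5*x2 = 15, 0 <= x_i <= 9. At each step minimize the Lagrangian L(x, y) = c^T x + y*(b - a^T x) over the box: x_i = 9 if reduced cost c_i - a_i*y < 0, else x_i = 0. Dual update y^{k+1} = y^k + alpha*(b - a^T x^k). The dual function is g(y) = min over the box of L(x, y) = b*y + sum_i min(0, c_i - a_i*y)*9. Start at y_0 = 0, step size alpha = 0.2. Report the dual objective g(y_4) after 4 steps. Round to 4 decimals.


Dual ascent for LP: min 13*x1 + 6*x2, 3*x1 + 5*x2 = 15, 0 <= x_i <= 9
Step 1: y^k = 0.0, reduced costs: (13.0, 6.0)
  x^k = (0.0, 0.0), subgradient = b - a^T x = 15.0
  y^{k+1} = 0.0 + 0.2*15.0 = 3.0
Step 2: y^k = 3.0, reduced costs: (4.0, -9.0)
  x^k = (0.0, 9.0), subgradient = b - a^T x = -30.0
  y^{k+1} = 3.0 + 0.2*-30.0 = -3.0
Step 3: y^k = -3.0, reduced costs: (22.0, 21.0)
  x^k = (0.0, 0.0), subgradient = b - a^T x = 15.0
  y^{k+1} = -3.0 + 0.2*15.0 = 0.0
Step 4: y^k = 0.0, reduced costs: (13.0, 6.0)
  x^k = (0.0, 0.0), subgradient = b - a^T x = 15.0
  y^{k+1} = 0.0 + 0.2*15.0 = 3.0
Dual objective at y_4 = 3.0: reduced costs (4.0, -9.0), box minimizer x = (0.0, 9.0)
g(y_4) = b*y + (c1 - a1*y)*x1 + (c2 - a2*y)*x2 = 15*3.0 + 4.0*0.0 + (-9.0)*9.0 = 45.0 + 0.0 - 81.0 = -36.0


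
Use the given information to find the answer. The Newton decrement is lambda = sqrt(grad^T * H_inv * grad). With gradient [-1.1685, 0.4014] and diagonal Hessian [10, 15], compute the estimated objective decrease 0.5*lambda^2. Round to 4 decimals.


Step 1: H is diagonal, so H^(-1) * g = [-0.1169, 0.0268].
Step 2: g^T H^(-1) g = sum_i g_i^2 / H_ii
  = (-1.1685)^2/10 + (0.4014)^2/15
  = 0.1365 + 0.0107 = 0.1473
Step 3: Objective decrease = 0.5 * g^T H^(-1) g = 0.0736


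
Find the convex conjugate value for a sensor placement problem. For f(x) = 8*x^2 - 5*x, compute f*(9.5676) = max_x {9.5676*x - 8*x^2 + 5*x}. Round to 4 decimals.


f*(y) = sup_x {y*x - a*x^2 - b*x} = sup_x {(y-b)*x - a*x^2}
FOC: (y - b) - 2a*x = 0 => x* = (y - b)/(2a)
x* = (9.5676 + 5)/(2*8) = 0.9105
f*(9.5676) = (y-b)^2/(4a) = (9.5676 + 5)^2/(4*8)
= 212.215/32 = 6.6317


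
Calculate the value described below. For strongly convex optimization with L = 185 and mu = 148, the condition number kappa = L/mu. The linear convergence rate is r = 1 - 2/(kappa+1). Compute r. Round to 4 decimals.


Step 1: Compute the condition number.
kappa = L/mu = 185/148 = 1.25
Step 2: Compute the convergence rate.
r = 1 - 2/(kappa + 1) = 1 - 2*mu/(L + mu) = (L - mu)/(L + mu) = 37/333 = 0.1111


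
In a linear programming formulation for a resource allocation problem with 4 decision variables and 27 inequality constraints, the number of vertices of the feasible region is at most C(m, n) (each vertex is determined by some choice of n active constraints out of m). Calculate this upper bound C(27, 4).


Each vertex corresponds to some choice of n active constraints out of m, so the number of vertices is at most C(m, n) = m! / (n!(m-n)!).
m = 27, n = 4
Numerator: 27 * 26 * 25 * 24
Denominator: 4! = 24
C(27, 4) = 17550


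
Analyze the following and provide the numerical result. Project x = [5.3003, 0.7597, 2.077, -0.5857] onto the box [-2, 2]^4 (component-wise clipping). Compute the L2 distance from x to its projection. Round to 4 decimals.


Project each component onto [-2, 2].
clip(5.3003) = 2.0, clip(0.7597) = 0.7597, clip(2.077) = 2.0, clip(-0.5857) = -0.5857
Projection = [2.0, 0.7597, 2.0, -0.5857]
Squared diffs: [10.892, 0.0, 0.0059, 0.0]
Distance = sqrt(10.8979) = 3.3012


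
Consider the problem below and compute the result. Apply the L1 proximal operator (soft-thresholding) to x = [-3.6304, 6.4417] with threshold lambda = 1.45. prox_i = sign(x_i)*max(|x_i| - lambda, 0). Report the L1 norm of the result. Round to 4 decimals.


Soft-thresholding with lambda = 1.45:
prox(-3.6304) = sign(-3.6304)*max(|-3.6304| - 1.45, 0) = -2.1804
prox(6.4417) = sign(6.4417)*max(|6.4417| - 1.45, 0) = 4.9917
prox(x) = [-2.1804, 4.9917]
||prox(x)||_1 = 2.1804 + 4.9917 = 7.1721


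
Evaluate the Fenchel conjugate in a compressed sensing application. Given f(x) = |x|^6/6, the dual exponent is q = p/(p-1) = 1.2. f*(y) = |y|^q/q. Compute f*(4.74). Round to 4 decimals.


The conjugate exponent q satisfies 1/p + 1/q = 1.
p = 6, so q = 6/(6 - 1) = 1.2
|y|^q = 4.74^1.2 = 6.4704
f*(4.74) = 6.4704 / 1.2 = 5.392


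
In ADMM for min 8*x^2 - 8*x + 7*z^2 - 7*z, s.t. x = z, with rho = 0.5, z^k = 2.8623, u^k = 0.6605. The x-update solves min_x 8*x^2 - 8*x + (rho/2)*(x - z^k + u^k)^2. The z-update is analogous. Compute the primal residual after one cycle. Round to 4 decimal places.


ADMM iteration with rho = 0.5, z^k = 2.8623, u^k = 0.6605
Step 1: x-update.
Minimize 8*x^2 - 8*x + (0.5/2)*(x - 2.8623 + 0.6605)^2
FOC: (2*8 + 0.5)*x = 8 + 0.5*(2.8623 - 0.6605)
x^{k+1} = 0.5516
Step 2: z-update.
Minimize 7*z^2 - 7*z + (0.5/2)*(0.5516 - z + 0.6605)^2
FOC: (2*7 + 0.5)*z = 7 + 0.5*(0.5516 + 0.6605)
z^{k+1} = 0.5246
Step 3: u-update.
u^{k+1} = 0.6605 + 0.5516 - 0.5246 = 0.6875
Step 4: Primal residual = |0.5516 - 0.5246| = 0.027


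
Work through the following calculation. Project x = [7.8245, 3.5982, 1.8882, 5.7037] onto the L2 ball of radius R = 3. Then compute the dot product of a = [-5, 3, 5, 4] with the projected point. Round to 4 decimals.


Step 1: Compute ||x|| (intermediates to 6 decimals).
||x|| = sqrt(7.8245^2 + 3.5982^2 + 1.8882^2 + 5.7037^2) = 10.500826
Step 2: Project.
Since ||x|| > R, scale = R/||x|| = 3/10.500826 = 0.285692, proj(x) = scale * x
proj(x) = [2.235397, 1.027977, 0.539444, 1.629501]
Step 3: Dot product.
a^T * proj(x) = -5*2.235397 + 3*1.027977 + 5*0.539444 + 4*1.629501 = 1.1222


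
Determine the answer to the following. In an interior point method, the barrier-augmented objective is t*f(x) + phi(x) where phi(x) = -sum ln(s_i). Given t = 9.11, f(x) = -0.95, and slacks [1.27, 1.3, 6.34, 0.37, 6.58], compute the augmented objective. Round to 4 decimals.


Step 1: Compute log-barrier.
ln values: [0.239, 0.2624, 1.8469, -0.9943, 1.884]
phi = -(0.239 + 0.2624 + 1.8469 - 0.9943 + 1.884) = -3.238
Step 2: Compute augmented objective.
t*f(x) = 9.11*-0.95 = -8.6545
Total = -8.6545 - 3.238 = -11.8925


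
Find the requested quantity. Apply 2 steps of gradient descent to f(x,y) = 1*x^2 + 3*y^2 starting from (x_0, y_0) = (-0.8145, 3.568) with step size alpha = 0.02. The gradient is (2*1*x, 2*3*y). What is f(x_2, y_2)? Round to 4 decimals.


Gradient descent on f(x,y) = 1*x^2 + 3*y^2.
Starting point: (-0.8145, 3.568), alpha = 0.02
Step 1: grad_x = 2*1*-0.8145 = -1.629, grad_y = 2*3*3.568 = 21.408
  x_1 = -0.8145 - 0.02*-1.629 = -0.7819
  y_1 = 3.568 - 0.02*21.408 = 3.1398
Step 2: grad_x = 2*1*-0.7819 = -1.5638, grad_y = 2*3*3.1398 = 18.839
  x_2 = -0.7819 - 0.02*-1.5638 = -0.7506
  y_2 = 3.1398 - 0.02*18.839 = 2.7631
f(-0.7506, 2.7631) = 1*(-0.7506)^2 + 3*2.7631^2 = 23.467


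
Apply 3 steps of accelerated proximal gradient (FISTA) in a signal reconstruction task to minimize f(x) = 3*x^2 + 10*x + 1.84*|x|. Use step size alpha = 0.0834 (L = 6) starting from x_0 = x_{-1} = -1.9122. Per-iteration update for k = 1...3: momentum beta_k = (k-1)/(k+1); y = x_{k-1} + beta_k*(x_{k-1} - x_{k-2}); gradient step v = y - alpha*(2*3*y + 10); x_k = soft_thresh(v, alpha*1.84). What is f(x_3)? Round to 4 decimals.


FISTA on f(x) = 3*x^2 + 10*x + 1.84*|x|
L = 6, alpha = 0.0834
Iteration 1: beta = 0.0, y = -1.9122 + 0.0*(-1.9122 + 1.9122) = -1.9122
  grad(y) = -1.4732, v = y - alpha*grad = -1.7893
  prox(v) = soft_thresh(-1.7893, 0.1535) = -1.6359
Iteration 2: beta = 0.3333, y = -1.6359 + 0.3333*(-1.6359 + 1.9122) = -1.5438
  grad(y) = 0.7374, v = y - alpha*grad = -1.6053
  prox(v) = soft_thresh(-1.6053, 0.1535) = -1.4518
Iteration 3: beta = 0.5, y = -1.4518 + 0.5*(-1.4518 + 1.6359) = -1.3598
  grad(y) = 1.8413, v = y - alpha*grad = -1.5133
  prox(v) = soft_thresh(-1.5133, 0.1535) = -1.3599
f(x_3) = 3*(-1.3599)^2 + 10*(-1.3599) + 1.84*|-1.3599| = -5.5488


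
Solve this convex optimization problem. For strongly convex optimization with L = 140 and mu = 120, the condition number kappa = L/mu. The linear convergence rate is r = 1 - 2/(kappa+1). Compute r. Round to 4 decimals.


Step 1: Compute the condition number.
kappa = L/mu = 140/120 = 1.1667
Step 2: Compute the convergence rate.
r = 1 - 2/(kappa + 1) = 1 - 2*mu/(L + mu) = (L - mu)/(L + mu) = 20/260 = 0.0769


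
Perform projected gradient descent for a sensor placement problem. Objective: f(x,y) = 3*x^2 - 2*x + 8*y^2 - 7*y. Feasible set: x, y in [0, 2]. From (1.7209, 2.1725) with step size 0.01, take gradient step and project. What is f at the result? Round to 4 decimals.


Step 1: Compute gradient at (1.7209, 2.1725).
grad_x = 2*3*1.7209 - 2 = 8.3254
grad_y = 2*8*2.1725 - 7 = 27.76
Step 2: Gradient step.
x_raw = 1.7209 - 0.01*8.3254 = 1.6376
y_raw = 2.1725 - 0.01*27.76 = 1.8949
Step 3: Project onto [0, 2].
x_proj = clip(1.6376) = 1.6376
y_proj = clip(1.8949) = 1.8949
Step 4: Evaluate f.
f(1.6376, 1.8949) = 20.2312


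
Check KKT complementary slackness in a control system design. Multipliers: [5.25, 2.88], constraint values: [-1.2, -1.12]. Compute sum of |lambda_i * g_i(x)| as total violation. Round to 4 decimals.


KKT complementary slackness check:
lambda_1 * g_1 = 5.25 * -1.2 = -6.3
lambda_2 * g_2 = 2.88 * -1.12 = -3.2256
Total violation = 6.3 + 3.2256 = 9.5256


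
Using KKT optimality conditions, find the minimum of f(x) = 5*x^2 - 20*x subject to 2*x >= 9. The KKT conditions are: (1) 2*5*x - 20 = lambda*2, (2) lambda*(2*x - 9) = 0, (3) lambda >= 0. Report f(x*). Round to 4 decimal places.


Step 1: Try lambda = 0 (constraint inactive).
x_unc = 20/(2*5) = 2.0
Check: 2*2.0 = 4.0 < 9 -- violated!
Step 2: Constraint must be active: 2*x = 9
x* = 9/2 = 4.5
lambda = (2*5*4.5 - 20)/2 = 12.5
Step 3: Compute optimal value.
f(x*) = 5*4.5^2 - 20*4.5 = 11.25


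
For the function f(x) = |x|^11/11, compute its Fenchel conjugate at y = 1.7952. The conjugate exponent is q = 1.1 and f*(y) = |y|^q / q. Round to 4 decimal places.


The conjugate exponent q satisfies 1/p + 1/q = 1.
p = 11, so q = 11/(11 - 1) = 1.1
|y|^q = 1.7952^1.1 = 1.9034
f*(1.7952) = 1.9034 / 1.1 = 1.7303


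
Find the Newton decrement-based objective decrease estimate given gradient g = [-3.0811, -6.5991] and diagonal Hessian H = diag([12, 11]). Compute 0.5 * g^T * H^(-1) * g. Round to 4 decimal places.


Step 1: H is diagonal, so H^(-1) * g = [-0.2568, -0.5999].
Step 2: g^T H^(-1) g = sum_i g_i^2 / H_ii
  = (-3.0811)^2/12 + (-6.5991)^2/11
  = 0.7911 + 3.9589 = 4.75
Step 3: Objective decrease = 0.5 * g^T H^(-1) g = 2.375


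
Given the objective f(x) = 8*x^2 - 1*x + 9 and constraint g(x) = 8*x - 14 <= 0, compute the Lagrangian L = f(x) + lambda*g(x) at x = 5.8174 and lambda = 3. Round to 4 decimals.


Step 1: Evaluate f(x).
f(5.8174) = 8*5.8174^2 - 1*5.8174 + 9 = 273.9197
Step 2: Evaluate g(x).
g(5.8174) = 8*5.8174 - 14 = 32.5392
Step 3: Compute Lagrangian.
L = 273.9197 + 3*32.5392 = 371.5373


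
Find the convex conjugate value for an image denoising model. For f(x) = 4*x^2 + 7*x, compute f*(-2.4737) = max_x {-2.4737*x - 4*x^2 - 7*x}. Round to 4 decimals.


f*(y) = sup_x {y*x - a*x^2 - b*x} = sup_x {(y-b)*x - a*x^2}
FOC: (y - b) - 2a*x = 0 => x* = (y - b)/(2a)
x* = (-2.4737 - 7)/(2*4) = -1.1842
f*(-2.4737) = (y-b)^2/(4a) = (-2.4737 - 7)^2/(4*4)
= 89.751/16 = 5.6094


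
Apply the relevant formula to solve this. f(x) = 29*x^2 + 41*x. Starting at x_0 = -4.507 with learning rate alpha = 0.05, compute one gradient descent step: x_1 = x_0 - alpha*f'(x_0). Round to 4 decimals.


We compute the gradient at x_0 and apply the update.
f'(x) = 58*x + 41
f'(-4.507) = 58*-4.507 + 41 = -220.406
x_1 = -4.507 - 0.05*-220.406 = 6.5133


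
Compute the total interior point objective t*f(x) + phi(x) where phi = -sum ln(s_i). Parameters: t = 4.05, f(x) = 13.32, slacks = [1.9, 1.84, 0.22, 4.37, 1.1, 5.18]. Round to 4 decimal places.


Step 1: Compute log-barrier.
ln values: [0.6419, 0.6098, -1.5141, 1.4748, 0.0953, 1.6448]
phi = -(0.6419 + 0.6098 - 1.5141 + 1.4748 + 0.0953 + 1.6448) = -2.9524
Step 2: Compute augmented objective.
t*f(x) = 4.05*13.32 = 53.946
Total = 53.946 - 2.9524 = 50.9936


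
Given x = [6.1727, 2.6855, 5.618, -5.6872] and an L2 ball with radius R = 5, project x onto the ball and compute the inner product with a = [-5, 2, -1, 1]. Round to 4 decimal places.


Step 1: Compute ||x|| (intermediates to 6 decimals).
||x|| = sqrt(6.1727^2 + 2.6855^2 + 5.618^2 + (-5.6872)^2) = 10.450852
Step 2: Project.
Since ||x|| > R, scale = R/||x|| = 5/10.450852 = 0.47843, proj(x) = scale * x
proj(x) = [2.953205, 1.284824, 2.68782, -2.720927]
Step 3: Dot product.
a^T * proj(x) = -5*2.953205 + 2*1.284824 - 1*2.68782 + 1*(-2.720927) = -17.6051


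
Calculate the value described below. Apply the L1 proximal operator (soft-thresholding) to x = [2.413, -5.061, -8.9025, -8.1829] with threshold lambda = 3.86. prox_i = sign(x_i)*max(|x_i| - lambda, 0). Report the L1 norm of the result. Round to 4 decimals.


Soft-thresholding with lambda = 3.86:
prox(2.413) = sign(2.413)*max(|2.413| - 3.86, 0) = 0.0
prox(-5.061) = sign(-5.061)*max(|-5.061| - 3.86, 0) = -1.201
prox(-8.9025) = sign(-8.9025)*max(|-8.9025| - 3.86, 0) = -5.0425
prox(-8.1829) = sign(-8.1829)*max(|-8.1829| - 3.86, 0) = -4.3229
prox(x) = [0.0, -1.201, -5.0425, -4.3229]
||prox(x)||_1 = 0.0 + 1.201 + 5.0425 + 4.3229 = 10.5664


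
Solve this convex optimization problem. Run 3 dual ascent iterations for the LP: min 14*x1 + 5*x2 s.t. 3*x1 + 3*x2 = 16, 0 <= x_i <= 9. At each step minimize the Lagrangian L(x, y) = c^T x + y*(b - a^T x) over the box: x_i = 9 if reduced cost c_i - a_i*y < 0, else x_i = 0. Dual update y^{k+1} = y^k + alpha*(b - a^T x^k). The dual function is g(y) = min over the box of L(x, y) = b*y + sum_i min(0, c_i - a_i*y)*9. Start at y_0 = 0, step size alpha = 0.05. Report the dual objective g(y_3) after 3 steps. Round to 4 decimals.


Dual ascent for LP: min 14*x1 + 5*x2, 3*x1 + 3*x2 = 16, 0 <= x_i <= 9
Step 1: y^k = 0.0, reduced costs: (14.0, 5.0)
  x^k = (0.0, 0.0), subgradient = b - a^T x = 16.0
  y^{k+1} = 0.0 + 0.05*16.0 = 0.8
Step 2: y^k = 0.8, reduced costs: (11.6, 2.6)
  x^k = (0.0, 0.0), subgradient = b - a^T x = 16.0
  y^{k+1} = 0.8 + 0.05*16.0 = 1.6
Step 3: y^k = 1.6, reduced costs: (9.2, 0.2)
  x^k = (0.0, 0.0), subgradient = b - a^T x = 16.0
  y^{k+1} = 1.6 + 0.05*16.0 = 2.4
Dual objective at y_3 = 2.4: reduced costs (6.8, -2.2), box minimizer x = (0.0, 9.0)
g(y_3) = b*y + (c1 - a1*y)*x1 + (c2 - a2*y)*x2 = 16*2.4 + 6.8*0.0 + (-2.2)*9.0 = 38.4 + 0.0 - 19.8 = 18.6


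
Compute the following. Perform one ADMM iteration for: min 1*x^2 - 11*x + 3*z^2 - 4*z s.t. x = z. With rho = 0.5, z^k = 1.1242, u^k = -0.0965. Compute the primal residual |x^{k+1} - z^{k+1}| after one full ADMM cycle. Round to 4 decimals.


ADMM iteration with rho = 0.5, z^k = 1.1242, u^k = -0.0965
Step 1: x-update.
Minimize 1*x^2 - 11*x + (0.5/2)*(x - 1.1242 - 0.0965)^2
FOC: (2*1 + 0.5)*x = 11 + 0.5*(1.1242 + 0.0965)
x^{k+1} = 4.6441
Step 2: z-update.
Minimize 3*z^2 - 4*z + (0.5/2)*(4.6441 - z - 0.0965)^2
FOC: (2*3 + 0.5)*z = 4 + 0.5*(4.6441 - 0.0965)
z^{k+1} = 0.9652
Step 3: u-update.
u^{k+1} = -0.0965 + 4.6441 - 0.9652 = 3.5824
Step 4: Primal residual = |4.6441 - 0.9652| = 3.6789


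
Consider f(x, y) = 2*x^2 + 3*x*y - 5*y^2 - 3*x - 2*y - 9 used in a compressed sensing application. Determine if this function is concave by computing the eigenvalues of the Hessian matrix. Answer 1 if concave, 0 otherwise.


The Hessian of f(x,y) = 2*x^2 + 3*x*y - 5*y^2 - 3*x - 2*y - 9 is:
H = [[4, 3], [3, -10]]
Trace = 4 - 10 = -6
Determinant = 4*-10 - (3)^2 = -49
Discriminant = (-6)^2 - 4*-49 = 232.0
Eigenvalues: lambda_1 = -10.6158, lambda_2 = 4.6158
The function is not concave.

0


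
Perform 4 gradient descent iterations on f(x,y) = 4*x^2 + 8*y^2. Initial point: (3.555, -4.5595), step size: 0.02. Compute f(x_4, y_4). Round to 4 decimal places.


Gradient descent on f(x,y) = 4*x^2 + 8*y^2.
Starting point: (3.555, -4.5595), alpha = 0.02
Step 1: grad_x = 2*4*3.555 = 28.44, grad_y = 2*8*-4.5595 = -72.952
  x_1 = 3.555 - 0.02*28.44 = 2.9862
  y_1 = -4.5595 - 0.02*-72.952 = -3.1005
Step 2: grad_x = 2*4*2.9862 = 23.8896, grad_y = 2*8*-3.1005 = -49.6074
  x_2 = 2.9862 - 0.02*23.8896 = 2.5084
  y_2 = -3.1005 - 0.02*-49.6074 = -2.1083
Step 3: grad_x = 2*4*2.5084 = 20.0673, grad_y = 2*8*-2.1083 = -33.733
  x_3 = 2.5084 - 0.02*20.0673 = 2.1071
  y_3 = -2.1083 - 0.02*-33.733 = -1.4337
Step 4: grad_x = 2*4*2.1071 = 16.8565, grad_y = 2*8*-1.4337 = -22.9384
  x_4 = 2.1071 - 0.02*16.8565 = 1.7699
  y_4 = -1.4337 - 0.02*-22.9384 = -0.9749
f(1.7699, -0.9749) = 4*1.7699^2 + 8*(-0.9749)^2 = 20.1338


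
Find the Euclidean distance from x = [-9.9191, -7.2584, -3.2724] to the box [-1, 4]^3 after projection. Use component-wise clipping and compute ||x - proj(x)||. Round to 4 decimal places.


Project each component onto [-1, 4].
clip(-9.9191) = -1.0, clip(-7.2584) = -1.0, clip(-3.2724) = -1.0
Projection = [-1.0, -1.0, -1.0]
Squared diffs: [79.5503, 39.1676, 5.1638]
Distance = sqrt(123.8817) = 11.1302


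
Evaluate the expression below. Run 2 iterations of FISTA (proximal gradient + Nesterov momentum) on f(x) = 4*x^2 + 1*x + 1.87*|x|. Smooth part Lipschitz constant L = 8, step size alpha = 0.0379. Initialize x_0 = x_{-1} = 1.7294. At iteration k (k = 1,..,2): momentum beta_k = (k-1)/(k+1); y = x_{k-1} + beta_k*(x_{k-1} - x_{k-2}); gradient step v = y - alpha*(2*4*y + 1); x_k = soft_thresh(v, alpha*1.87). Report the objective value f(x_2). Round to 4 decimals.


FISTA on f(x) = 4*x^2 + 1*x + 1.87*|x|
L = 8, alpha = 0.0379
Iteration 1: beta = 0.0, y = 1.7294 + 0.0*(1.7294 - 1.7294) = 1.7294
  grad(y) = 14.8352, v = y - alpha*grad = 1.1671
  prox(v) = soft_thresh(1.1671, 0.0709) = 1.0963
Iteration 2: beta = 0.3333, y = 1.0963 + 0.3333*(1.0963 - 1.7294) = 0.8852
  grad(y) = 8.0818, v = y - alpha*grad = 0.5789
  prox(v) = soft_thresh(0.5789, 0.0709) = 0.5081
f(x_2) = 4*0.5081^2 + 1*0.5081 + 1.87*|0.5081| = 2.4906


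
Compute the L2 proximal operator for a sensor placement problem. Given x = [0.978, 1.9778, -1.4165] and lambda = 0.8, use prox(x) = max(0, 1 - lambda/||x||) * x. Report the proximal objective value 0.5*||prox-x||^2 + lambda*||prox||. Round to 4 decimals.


Step 1: Compute ||x||.
||x|| = 2.622
Step 2: Compute scaling factor.
scale = max(0, 1 - 0.8/2.622) = 0.6949
Step 3: prox(x) = [0.6796, 1.3743, -0.9843]
||prox(x)|| = 1.822
Step 4: Proximal objective.
0.5*||prox-x||^2 = 0.32
lambda*||prox|| = 1.4576
Total = 1.7776


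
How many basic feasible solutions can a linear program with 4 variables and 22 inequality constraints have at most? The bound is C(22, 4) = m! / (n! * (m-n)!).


Each vertex corresponds to some choice of n active constraints out of m, so the number of vertices is at most C(m, n) = m! / (n!(m-n)!).
m = 22, n = 4
Numerator: 22 * 21 * 20 * 19
Denominator: 4! = 24
C(22, 4) = 7315


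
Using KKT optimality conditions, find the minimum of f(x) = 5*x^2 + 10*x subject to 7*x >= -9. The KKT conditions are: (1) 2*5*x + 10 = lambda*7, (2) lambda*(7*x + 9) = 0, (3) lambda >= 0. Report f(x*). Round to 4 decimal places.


Step 1: Try lambda = 0 (constraint inactive).
Stationarity: 2*5*x + 10 = 0
x* = -10/(2*5) = -1.0
Check constraint: 7*-1.0 = -7.0 >= -9 -- satisfied.
Step 2: Compute optimal value.
f(x*) = 5*(-1.0)^2 + 10*(-1.0) = -5.0


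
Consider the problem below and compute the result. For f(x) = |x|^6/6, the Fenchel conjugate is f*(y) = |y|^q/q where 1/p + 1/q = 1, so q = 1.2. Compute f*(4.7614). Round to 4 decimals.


The conjugate exponent q satisfies 1/p + 1/q = 1.
p = 6, so q = 6/(6 - 1) = 1.2
|y|^q = 4.7614^1.2 = 6.5055
f*(4.7614) = 6.5055 / 1.2 = 5.4213


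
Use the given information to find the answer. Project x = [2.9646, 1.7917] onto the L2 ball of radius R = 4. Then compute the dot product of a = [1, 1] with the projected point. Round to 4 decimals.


Step 1: Compute ||x|| (intermediates to 6 decimals).
||x|| = sqrt(2.9646^2 + 1.7917^2) = 3.463963
Step 2: Project.
Since ||x|| <= R, proj = x (no scaling needed).
proj(x) = [2.9646, 1.7917]
Step 3: Dot product.
a^T * proj(x) = 1*2.9646 + 1*1.7917 = 4.7563


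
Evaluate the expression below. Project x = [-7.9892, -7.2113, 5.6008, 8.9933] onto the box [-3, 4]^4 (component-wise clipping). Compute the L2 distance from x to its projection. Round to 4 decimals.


Project each component onto [-3, 4].
clip(-7.9892) = -3.0, clip(-7.2113) = -3.0, clip(5.6008) = 4.0, clip(8.9933) = 4.0
Projection = [-3.0, -3.0, 4.0, 4.0]
Squared diffs: [24.8921, 17.735, 2.5626, 24.933]
Distance = sqrt(70.1227) = 8.3739


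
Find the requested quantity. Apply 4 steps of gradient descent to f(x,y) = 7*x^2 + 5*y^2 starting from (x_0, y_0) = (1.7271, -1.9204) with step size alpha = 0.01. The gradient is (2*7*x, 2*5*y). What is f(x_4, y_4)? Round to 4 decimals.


Gradient descent on f(x,y) = 7*x^2 + 5*y^2.
Starting point: (1.7271, -1.9204), alpha = 0.01
Step 1: grad_x = 2*7*1.7271 = 24.1794, grad_y = 2*5*-1.9204 = -19.204
  x_1 = 1.7271 - 0.01*24.1794 = 1.4853
  y_1 = -1.9204 - 0.01*-19.204 = -1.7284
Step 2: grad_x = 2*7*1.4853 = 20.7943, grad_y = 2*5*-1.7284 = -17.2836
  x_2 = 1.4853 - 0.01*20.7943 = 1.2774
  y_2 = -1.7284 - 0.01*-17.2836 = -1.5555
Step 3: grad_x = 2*7*1.2774 = 17.8831, grad_y = 2*5*-1.5555 = -15.5552
  x_3 = 1.2774 - 0.01*17.8831 = 1.0985
  y_3 = -1.5555 - 0.01*-15.5552 = -1.4
Step 4: grad_x = 2*7*1.0985 = 15.3795, grad_y = 2*5*-1.4 = -13.9997
  x_4 = 1.0985 - 0.01*15.3795 = 0.9447
  y_4 = -1.4 - 0.01*-13.9997 = -1.26
f(0.9447, -1.26) = 7*0.9447^2 + 5*(-1.26)^2 = 14.1854


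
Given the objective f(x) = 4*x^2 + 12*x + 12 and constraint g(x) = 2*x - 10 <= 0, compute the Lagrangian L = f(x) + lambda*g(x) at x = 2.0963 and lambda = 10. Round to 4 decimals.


Step 1: Evaluate f(x).
f(2.0963) = 4*2.0963^2 + 12*2.0963 + 12 = 54.7335
Step 2: Evaluate g(x).
g(2.0963) = 2*2.0963 - 10 = -5.8074
Step 3: Compute Lagrangian.
L = 54.7335 + 10*-5.8074 = -3.3405


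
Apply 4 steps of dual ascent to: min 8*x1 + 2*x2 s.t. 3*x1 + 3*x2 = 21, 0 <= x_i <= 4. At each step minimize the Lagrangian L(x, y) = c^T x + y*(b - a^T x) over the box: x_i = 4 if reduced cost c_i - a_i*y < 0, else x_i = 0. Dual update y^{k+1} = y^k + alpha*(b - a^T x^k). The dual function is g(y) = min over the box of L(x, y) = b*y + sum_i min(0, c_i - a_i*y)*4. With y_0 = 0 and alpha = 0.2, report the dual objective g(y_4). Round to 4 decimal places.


Dual ascent for LP: min 8*x1 + 2*x2, 3*x1 + 3*x2 = 21, 0 <= x_i <= 4
Step 1: y^k = 0.0, reduced costs: (8.0, 2.0)
  x^k = (0.0, 0.0), subgradient = b - a^T x = 21.0
  y^{k+1} = 0.0 + 0.2*21.0 = 4.2
Step 2: y^k = 4.2, reduced costs: (-4.6, -10.6)
  x^k = (4.0, 4.0), subgradient = b - a^T x = -3.0
  y^{k+1} = 4.2 + 0.2*-3.0 = 3.6
Step 3: y^k = 3.6, reduced costs: (-2.8, -8.8)
  x^k = (4.0, 4.0), subgradient = b - a^T x = -3.0
  y^{k+1} = 3.6 + 0.2*-3.0 = 3.0
Step 4: y^k = 3.0, reduced costs: (-1.0, -7.0)
  x^k = (4.0, 4.0), subgradient = b - a^T x = -3.0
  y^{k+1} = 3.0 + 0.2*-3.0 = 2.4
Dual objective at y_4 = 2.4: reduced costs (0.8, -5.2), box minimizer x = (0.0, 4.0)
g(y_4) = b*y + (c1 - a1*y)*x1 + (c2 - a2*y)*x2 = 21*2.4 + 0.8*0.0 + (-5.2)*4.0 = 50.4 + 0.0 - 20.8 = 29.6


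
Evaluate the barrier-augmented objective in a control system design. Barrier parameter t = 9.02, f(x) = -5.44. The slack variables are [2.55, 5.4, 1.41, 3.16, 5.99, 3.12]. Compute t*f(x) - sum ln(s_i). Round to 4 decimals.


Step 1: Compute log-barrier.
ln values: [0.9361, 1.6864, 0.3436, 1.1506, 1.7901, 1.1378]
phi = -(0.9361 + 1.6864 + 0.3436 + 1.1506 + 1.7901 + 1.1378) = -7.0446
Step 2: Compute augmented objective.
t*f(x) = 9.02*-5.44 = -49.0688
Total = -49.0688 - 7.0446 = -56.1134


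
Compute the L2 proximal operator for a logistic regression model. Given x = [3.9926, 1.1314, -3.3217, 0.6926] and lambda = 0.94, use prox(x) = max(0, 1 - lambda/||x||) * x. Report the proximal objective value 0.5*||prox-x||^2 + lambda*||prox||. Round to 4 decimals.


Step 1: Compute ||x||.
||x|| = 5.3604
Step 2: Compute scaling factor.
scale = max(0, 1 - 0.94/5.3604) = 0.8246
Step 3: prox(x) = [3.2925, 0.933, -2.7392, 0.5711]
||prox(x)|| = 4.4204
Step 4: Proximal objective.
0.5*||prox-x||^2 = 0.4418
lambda*||prox|| = 4.1552
Total = 4.597


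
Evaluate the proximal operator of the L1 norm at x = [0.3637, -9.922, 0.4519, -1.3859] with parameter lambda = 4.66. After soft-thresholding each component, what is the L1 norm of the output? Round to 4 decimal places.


Soft-thresholding with lambda = 4.66:
prox(0.3637) = sign(0.3637)*max(|0.3637| - 4.66, 0) = 0.0
prox(-9.922) = sign(-9.922)*max(|-9.922| - 4.66, 0) = -5.262
prox(0.4519) = sign(0.4519)*max(|0.4519| - 4.66, 0) = 0.0
prox(-1.3859) = sign(-1.3859)*max(|-1.3859| - 4.66, 0) = 0.0
prox(x) = [0.0, -5.262, 0.0, 0.0]
||prox(x)||_1 = 0.0 + 5.262 + 0.0 + 0.0 = 5.262


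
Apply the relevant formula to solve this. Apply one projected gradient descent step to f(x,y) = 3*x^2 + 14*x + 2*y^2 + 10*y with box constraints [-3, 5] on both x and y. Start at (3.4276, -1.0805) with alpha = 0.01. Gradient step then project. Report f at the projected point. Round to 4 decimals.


Step 1: Compute gradient at (3.4276, -1.0805).
grad_x = 2*3*3.4276 + 14 = 34.5656
grad_y = 2*2*-1.0805 + 10 = 5.678
Step 2: Gradient step.
x_raw = 3.4276 - 0.01*34.5656 = 3.0819
y_raw = -1.0805 - 0.01*5.678 = -1.1373
Step 3: Project onto [-3, 5].
x_proj = clip(3.0819) = 3.0819
y_proj = clip(-1.1373) = -1.1373
Step 4: Evaluate f.
f(3.0819, -1.1373) = 62.8564


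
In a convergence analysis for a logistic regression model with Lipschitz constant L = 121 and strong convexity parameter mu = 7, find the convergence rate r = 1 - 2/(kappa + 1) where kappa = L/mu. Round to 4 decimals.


Step 1: Compute the condition number.
kappa = L/mu = 121/7 = 17.2857
Step 2: Compute the convergence rate.
r = 1 - 2/(kappa + 1) = 1 - 2*mu/(L + mu) = (L - mu)/(L + mu) = 114/128 = 0.8906


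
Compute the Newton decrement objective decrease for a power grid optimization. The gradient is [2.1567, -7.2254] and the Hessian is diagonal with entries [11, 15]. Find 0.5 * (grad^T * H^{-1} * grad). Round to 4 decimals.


Step 1: H is diagonal, so H^(-1) * g = [0.1961, -0.4817].
Step 2: g^T H^(-1) g = sum_i g_i^2 / H_ii
  = (2.1567)^2/11 + (-7.2254)^2/15
  = 0.4229 + 3.4804 = 3.9033
Step 3: Objective decrease = 0.5 * g^T H^(-1) g = 1.9516


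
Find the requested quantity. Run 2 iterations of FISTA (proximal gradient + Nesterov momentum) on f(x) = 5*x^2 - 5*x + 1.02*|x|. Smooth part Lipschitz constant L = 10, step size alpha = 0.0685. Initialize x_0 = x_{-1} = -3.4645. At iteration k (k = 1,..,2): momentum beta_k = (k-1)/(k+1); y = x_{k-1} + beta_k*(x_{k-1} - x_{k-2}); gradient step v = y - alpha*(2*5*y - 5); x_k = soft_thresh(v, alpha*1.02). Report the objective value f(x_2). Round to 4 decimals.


FISTA on f(x) = 5*x^2 - 5*x + 1.02*|x|
L = 10, alpha = 0.0685
Iteration 1: beta = 0.0, y = -3.4645 + 0.0*(-3.4645 + 3.4645) = -3.4645
  grad(y) = -39.645, v = y - alpha*grad = -0.7488
  prox(v) = soft_thresh(-0.7488, 0.0699) = -0.6789
Iteration 2: beta = 0.3333, y = -0.6789 + 0.3333*(-0.6789 + 3.4645) = 0.2496
  grad(y) = -2.5043, v = y - alpha*grad = 0.4211
  prox(v) = soft_thresh(0.4211, 0.0699) = 0.3512
f(x_2) = 5*0.3512^2 - 5*0.3512 + 1.02*|0.3512| = -0.7811


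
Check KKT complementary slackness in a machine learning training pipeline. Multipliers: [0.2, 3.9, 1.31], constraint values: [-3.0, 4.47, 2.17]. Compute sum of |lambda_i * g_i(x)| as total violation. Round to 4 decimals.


KKT complementary slackness check:
lambda_1 * g_1 = 0.2 * -3.0 = -0.6
lambda_2 * g_2 = 3.9 * 4.47 = 17.433
lambda_3 * g_3 = 1.31 * 2.17 = 2.8427
Total violation = 0.6 + 17.433 + 2.8427 = 20.8757


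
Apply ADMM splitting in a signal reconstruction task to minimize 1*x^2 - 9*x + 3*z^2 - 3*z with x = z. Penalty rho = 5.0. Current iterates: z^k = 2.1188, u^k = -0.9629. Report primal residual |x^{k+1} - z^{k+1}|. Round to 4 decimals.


ADMM iteration with rho = 5.0, z^k = 2.1188, u^k = -0.9629
Step 1: x-update.
Minimize 1*x^2 - 9*x + (5.0/2)*(x - 2.1188 - 0.9629)^2
FOC: (2*1 + 5.0)*x = 9 + 5.0*(2.1188 + 0.9629)
x^{k+1} = 3.4869
Step 2: z-update.
Minimize 3*z^2 - 3*z + (5.0/2)*(3.4869 - z - 0.9629)^2
FOC: (2*3 + 5.0)*z = 3 + 5.0*(3.4869 - 0.9629)
z^{k+1} = 1.42
Step 3: u-update.
u^{k+1} = -0.9629 + 3.4869 - 1.42 = 1.104
Step 4: Primal residual = |3.4869 - 1.42| = 2.0669


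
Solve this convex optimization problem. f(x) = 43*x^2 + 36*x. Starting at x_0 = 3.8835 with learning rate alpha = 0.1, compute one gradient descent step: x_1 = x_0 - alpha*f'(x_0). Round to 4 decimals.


We compute the gradient at x_0 and apply the update.
f'(x) = 86*x + 36
f'(3.8835) = 86*3.8835 + 36 = 369.981
x_1 = 3.8835 - 0.1*369.981 = -33.1146


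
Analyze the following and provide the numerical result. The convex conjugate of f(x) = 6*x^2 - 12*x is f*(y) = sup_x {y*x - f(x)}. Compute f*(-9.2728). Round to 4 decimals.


f*(y) = sup_x {y*x - a*x^2 - b*x} = sup_x {(y-b)*x - a*x^2}
FOC: (y - b) - 2a*x = 0 => x* = (y - b)/(2a)
x* = (-9.2728 + 12)/(2*6) = 0.2273
f*(-9.2728) = (y-b)^2/(4a) = (-9.2728 + 12)^2/(4*6)
= 7.4376/24 = 0.3099


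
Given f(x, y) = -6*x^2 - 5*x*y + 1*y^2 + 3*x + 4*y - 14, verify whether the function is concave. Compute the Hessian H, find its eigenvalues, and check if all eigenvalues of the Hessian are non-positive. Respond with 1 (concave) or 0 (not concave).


The Hessian of f(x,y) = -6*x^2 - 5*x*y + 1*y^2 + 3*x + 4*y - 14 is:
H = [[-12, -5], [-5, 2]]
Trace = -12 + 2 = -10
Determinant = -12*2 - (-5)^2 = -49
Discriminant = (-10)^2 - 4*-49 = 296.0
Eigenvalues: lambda_1 = -13.6023, lambda_2 = 3.6023
The function is not concave.

0


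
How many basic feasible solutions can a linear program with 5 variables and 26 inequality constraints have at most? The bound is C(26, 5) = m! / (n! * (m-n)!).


Each vertex corresponds to some choice of n active constraints out of m, so the number of vertices is at most C(m, n) = m! / (n!(m-n)!).
m = 26, n = 5
Numerator: 26 * 25 * 24 * 23 * 22
Denominator: 5! = 120
C(26, 5) = 65780


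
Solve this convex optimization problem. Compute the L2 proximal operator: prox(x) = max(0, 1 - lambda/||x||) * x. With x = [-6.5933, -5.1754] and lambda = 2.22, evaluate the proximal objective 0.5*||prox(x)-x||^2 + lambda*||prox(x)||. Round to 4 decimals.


Step 1: Compute ||x||.
||x|| = 8.3819
Step 2: Compute scaling factor.
scale = max(0, 1 - 2.22/8.3819) = 0.7351
Step 3: prox(x) = [-4.847, -3.8047]
||prox(x)|| = 6.1619
Step 4: Proximal objective.
0.5*||prox-x||^2 = 2.4642
lambda*||prox|| = 13.6794
Total = 16.1436


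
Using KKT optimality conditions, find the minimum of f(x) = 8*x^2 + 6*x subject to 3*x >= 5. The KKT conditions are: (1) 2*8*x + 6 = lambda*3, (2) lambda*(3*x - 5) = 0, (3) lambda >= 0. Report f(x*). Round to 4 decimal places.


Step 1: Try lambda = 0 (constraint inactive).
x_unc = -6/(2*8) = -0.375
Check: 3*-0.375 = -1.125 < 5 -- violated!
Step 2: Constraint must be active: 3*x = 5
x* = 5/3 = 1.6667 (rounded; the exact value 5/3 is used below)
lambda = (2*8*(5/3) + 6)/3 = 10.8889
Step 3: Compute optimal value.
f(x*) = 8*(5/3)^2 + 6*(5/3) = 32.2222


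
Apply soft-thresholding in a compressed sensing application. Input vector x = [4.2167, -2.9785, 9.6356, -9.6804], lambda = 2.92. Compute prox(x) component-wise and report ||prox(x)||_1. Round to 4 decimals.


Soft-thresholding with lambda = 2.92:
prox(4.2167) = sign(4.2167)*max(|4.2167| - 2.92, 0) = 1.2967
prox(-2.9785) = sign(-2.9785)*max(|-2.9785| - 2.92, 0) = -0.0585
prox(9.6356) = sign(9.6356)*max(|9.6356| - 2.92, 0) = 6.7156
prox(-9.6804) = sign(-9.6804)*max(|-9.6804| - 2.92, 0) = -6.7604
prox(x) = [1.2967, -0.0585, 6.7156, -6.7604]
||prox(x)||_1 = 1.2967 + 0.0585 + 6.7156 + 6.7604 = 14.8312


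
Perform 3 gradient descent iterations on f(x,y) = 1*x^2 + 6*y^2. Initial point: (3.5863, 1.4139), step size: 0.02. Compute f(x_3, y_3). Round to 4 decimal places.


Gradient descent on f(x,y) = 1*x^2 + 6*y^2.
Starting point: (3.5863, 1.4139), alpha = 0.02
Step 1: grad_x = 2*1*3.5863 = 7.1726, grad_y = 2*6*1.4139 = 16.9668
  x_1 = 3.5863 - 0.02*7.1726 = 3.4428
  y_1 = 1.4139 - 0.02*16.9668 = 1.0746
Step 2: grad_x = 2*1*3.4428 = 6.8857, grad_y = 2*6*1.0746 = 12.8948
  x_2 = 3.4428 - 0.02*6.8857 = 3.3051
  y_2 = 1.0746 - 0.02*12.8948 = 0.8167
Step 3: grad_x = 2*1*3.3051 = 6.6103, grad_y = 2*6*0.8167 = 9.8
  x_3 = 3.3051 - 0.02*6.6103 = 3.1729
  y_3 = 0.8167 - 0.02*9.8 = 0.6207
f(3.1729, 0.6207) = 1*3.1729^2 + 6*0.6207^2 = 12.3789


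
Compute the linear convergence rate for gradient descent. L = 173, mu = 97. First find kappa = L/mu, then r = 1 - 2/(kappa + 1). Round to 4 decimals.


Step 1: Compute the condition number.
kappa = L/mu = 173/97 = 1.7835
Step 2: Compute the convergence rate.
r = 1 - 2/(kappa + 1) = 1 - 2*mu/(L + mu) = (L - mu)/(L + mu) = 76/270 = 0.2815


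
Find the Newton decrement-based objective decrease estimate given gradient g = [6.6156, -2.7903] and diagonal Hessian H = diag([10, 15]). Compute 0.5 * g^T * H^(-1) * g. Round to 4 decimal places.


Step 1: H is diagonal, so H^(-1) * g = [0.6616, -0.186].
Step 2: g^T H^(-1) g = sum_i g_i^2 / H_ii
  = (6.6156)^2/10 + (-2.7903)^2/15
  = 4.3766 + 0.5191 = 4.8957
Step 3: Objective decrease = 0.5 * g^T H^(-1) g = 2.4478


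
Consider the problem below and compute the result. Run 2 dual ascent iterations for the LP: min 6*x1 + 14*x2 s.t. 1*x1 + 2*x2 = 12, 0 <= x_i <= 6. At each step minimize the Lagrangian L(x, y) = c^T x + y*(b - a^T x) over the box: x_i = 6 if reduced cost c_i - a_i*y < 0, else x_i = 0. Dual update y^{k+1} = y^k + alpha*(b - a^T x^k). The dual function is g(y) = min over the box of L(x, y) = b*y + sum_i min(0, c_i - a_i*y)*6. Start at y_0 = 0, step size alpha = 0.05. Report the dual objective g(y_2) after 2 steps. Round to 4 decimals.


Dual ascent for LP: min 6*x1 + 14*x2, 1*x1 + 2*x2 = 12, 0 <= x_i <= 6
Step 1: y^k = 0.0, reduced costs: (6.0, 14.0)
  x^k = (0.0, 0.0), subgradient = b - a^T x = 12.0
  y^{k+1} = 0.0 + 0.05*12.0 = 0.6
Step 2: y^k = 0.6, reduced costs: (5.4, 12.8)
  x^k = (0.0, 0.0), subgradient = b - a^T x = 12.0
  y^{k+1} = 0.6 + 0.05*12.0 = 1.2
Dual objective at y_2 = 1.2: reduced costs (4.8, 11.6), box minimizer x = (0.0, 0.0)
g(y_2) = b*y + (c1 - a1*y)*x1 + (c2 - a2*y)*x2 = 12*1.2 + 4.8*0.0 + 11.6*0.0 = 14.4 + 0.0 + 0.0 = 14.4


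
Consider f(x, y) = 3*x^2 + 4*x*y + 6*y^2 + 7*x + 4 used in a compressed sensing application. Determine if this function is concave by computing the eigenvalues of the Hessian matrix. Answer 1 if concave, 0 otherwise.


The Hessian of f(x,y) = 3*x^2 + 4*x*y + 6*y^2 + 7*x + 4 is:
H = [[6, 4], [4, 12]]
Trace = 6 + 12 = 18
Determinant = 6*12 - (4)^2 = 56
Discriminant = (18)^2 - 4*56 = 100.0
Eigenvalues: lambda_1 = 4.0, lambda_2 = 14.0
The function is not concave.

0


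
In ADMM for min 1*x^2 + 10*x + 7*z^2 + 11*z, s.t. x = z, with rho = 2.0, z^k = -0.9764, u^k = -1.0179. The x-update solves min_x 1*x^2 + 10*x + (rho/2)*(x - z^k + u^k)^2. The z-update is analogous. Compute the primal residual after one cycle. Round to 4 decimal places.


ADMM iteration with rho = 2.0, z^k = -0.9764, u^k = -1.0179
Step 1: x-update.
Minimize 1*x^2 + 10*x + (2.0/2)*(x + 0.9764 - 1.0179)^2
FOC: (2*1 + 2.0)*x = -10 + 2.0*(-0.9764 + 1.0179)
x^{k+1} = -2.4793
Step 2: z-update.
Minimize 7*z^2 + 11*z + (2.0/2)*(-2.4793 - z - 1.0179)^2
FOC: (2*7 + 2.0)*z = -11 + 2.0*(-2.4793 - 1.0179)
z^{k+1} = -1.1246
Step 3: u-update.
u^{k+1} = -1.0179 - 2.4793 + 1.1246 = -2.3725
Step 4: Primal residual = |-2.4793 + 1.1246| = 1.3546


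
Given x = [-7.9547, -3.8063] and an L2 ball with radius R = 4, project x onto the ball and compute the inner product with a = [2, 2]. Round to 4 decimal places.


Step 1: Compute ||x|| (intermediates to 6 decimals).
||x|| = sqrt((-7.9547)^2 + (-3.8063)^2) = 8.818456
Step 2: Project.
Since ||x|| > R, scale = R/||x|| = 4/8.818456 = 0.453594, proj(x) = scale * x
proj(x) = [-3.608204, -1.726515]
Step 3: Dot product.
a^T * proj(x) = 2*(-3.608204) + 2*(-1.726515) = -10.6694


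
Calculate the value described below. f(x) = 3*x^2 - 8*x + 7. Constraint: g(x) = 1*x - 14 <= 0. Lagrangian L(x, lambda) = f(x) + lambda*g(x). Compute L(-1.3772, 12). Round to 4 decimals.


Step 1: Evaluate f(x).
f(-1.3772) = 3*(-1.3772)^2 - 8*(-1.3772) + 7 = 23.7076
Step 2: Evaluate g(x).
g(-1.3772) = 1*-1.3772 - 14 = -15.3772
Step 3: Compute Lagrangian.
L = 23.7076 + 12*-15.3772 = -160.8188


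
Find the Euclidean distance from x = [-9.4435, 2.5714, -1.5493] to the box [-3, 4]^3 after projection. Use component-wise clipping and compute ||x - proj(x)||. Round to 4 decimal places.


Project each component onto [-3, 4].
clip(-9.4435) = -3.0, clip(2.5714) = 2.5714, clip(-1.5493) = -1.5493
Projection = [-3.0, 2.5714, -1.5493]
Squared diffs: [41.5187, 0.0, 0.0]
Distance = sqrt(41.5187) = 6.4435


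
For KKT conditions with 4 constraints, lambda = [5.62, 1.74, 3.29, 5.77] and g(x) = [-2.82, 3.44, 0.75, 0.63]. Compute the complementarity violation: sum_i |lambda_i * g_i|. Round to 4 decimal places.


KKT complementary slackness check:
lambda_1 * g_1 = 5.62 * -2.82 = -15.8484
lambda_2 * g_2 = 1.74 * 3.44 = 5.9856
lambda_3 * g_3 = 3.29 * 0.75 = 2.4675
lambda_4 * g_4 = 5.77 * 0.63 = 3.6351
Total violation = 15.8484 + 5.9856 + 2.4675 + 3.6351 = 27.9366


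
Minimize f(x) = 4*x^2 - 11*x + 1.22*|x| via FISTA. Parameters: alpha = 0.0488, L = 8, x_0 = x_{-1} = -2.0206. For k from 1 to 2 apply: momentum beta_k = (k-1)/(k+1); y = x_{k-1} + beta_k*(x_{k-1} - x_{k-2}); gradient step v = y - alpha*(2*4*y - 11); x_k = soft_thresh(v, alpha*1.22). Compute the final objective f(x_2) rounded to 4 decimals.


FISTA on f(x) = 4*x^2 - 11*x + 1.22*|x|
L = 8, alpha = 0.0488
Iteration 1: beta = 0.0, y = -2.0206 + 0.0*(-2.0206 + 2.0206) = -2.0206
  grad(y) = -27.1648, v = y - alpha*grad = -0.695
  prox(v) = soft_thresh(-0.695, 0.0595) = -0.6354
Iteration 2: beta = 0.3333, y = -0.6354 + 0.3333*(-0.6354 + 2.0206) = -0.1737
  grad(y) = -12.3896, v = y - alpha*grad = 0.4309
  prox(v) = soft_thresh(0.4309, 0.0595) = 0.3714
f(x_2) = 4*0.3714^2 - 11*0.3714 + 1.22*|0.3714| = -3.0804
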